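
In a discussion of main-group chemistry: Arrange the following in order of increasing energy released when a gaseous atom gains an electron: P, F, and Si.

P < Si < F

F is in period 2, group 17; Si is in period 3, group 14; P is in period 3, group 15.
Adding an electron releases more energy for atoms nearer the top right (short of the noble gases).
These span different periods and groups, so the two trends combine.
Si > P: this pair runs against the simple trend — see the exception note.
F > Si: both effects reinforce here, so F is clearly the higher of the two.
Note the exception: Si has a higher electron affinity than P, contrary to the simple trend — adding an electron to P's half-filled 3p³ is unfavourable, so Si (3p²) has the more exothermic EA.
Approximate values (kJ/mol): F 328, Si 134, P 72.
So from lowest to highest: P < Si < F.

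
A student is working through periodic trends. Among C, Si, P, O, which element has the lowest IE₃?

IE_3 is the cost of taking one more electron from the +2 cation: C²⁺ still has 2 valence electrons; Si²⁺ still has 2 valence electrons; P²⁺ still has 3 valence electrons; O²⁺ still has 4 valence electrons.
All are still removing valence electrons, so compare the +2 ions as you would atoms: IE_3 generally rises across a period (higher Z_eff) and falls down a group (larger shell), subject to the usual subshell exceptions.
Valence configurations: C²⁺ [He]2s², Si²⁺ [Ne]3s², P²⁺ [Ne]3s²3p¹, O²⁺ [He]2s²2p².
P²⁺ loses a lone 3p electron whereas Si²⁺ must break into a filled 3s² pair, so IE_3(Si) > IE_3(P) even though P has the higher nuclear charge.
Approximate IE_3 values (kJ/mol): C 4620, Si 3232, P 2914, O 5300.
So the third ionization energies run P < Si < C < O.

P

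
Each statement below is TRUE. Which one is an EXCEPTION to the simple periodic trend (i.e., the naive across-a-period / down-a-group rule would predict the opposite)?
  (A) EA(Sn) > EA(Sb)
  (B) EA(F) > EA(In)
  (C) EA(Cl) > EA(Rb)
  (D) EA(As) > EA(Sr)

(A)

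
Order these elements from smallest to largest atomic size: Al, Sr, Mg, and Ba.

Al, Mg, Sr, Ba

Mg is in period 3, group 2; Al is in period 3, group 13; Sr is in period 5, group 2; Ba is in period 6, group 2.
Moving right in a period, electrons are added to the same shell under a stronger nuclear pull, so atoms get smaller; moving down, a new shell is opened and atoms get larger.
Neither a single period nor a single group — weigh both effects.
Mg > Al: Mg lies to the left of Al in period 3, so the across-period effect alone puts Mg larger.
Sr > Mg: they share group 2; the group trend gives Sr the larger value.
Ba > Sr: they share group 2; the group trend gives Ba the larger value.
Approximate values (pm): Mg 139, Al 126, Sr 185, Ba 196.
So from smallest to largest: Al < Mg < Sr < Ba.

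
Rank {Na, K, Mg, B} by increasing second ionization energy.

After 1 electron has been removed, what remains? Na⁺ is the bare [Ne] core; K⁺ is the bare [Ar] core; Mg⁺ still has 1 valence electron; B⁺ still has 2 valence electrons.
Pulling an electron out of a noble-gas core costs far more than removing a remaining valence electron, so K and Na sit at the high end of IE_2.
Valence configurations: Mg⁺ [Ne]3s¹, B⁺ [He]2s².
Approximate IE_2 values (kJ/mol): Na 4562, K 3052, Mg 1451, B 2427.
Putting it together, IE_2: Mg < B < K < Na.

Mg < B < K < Na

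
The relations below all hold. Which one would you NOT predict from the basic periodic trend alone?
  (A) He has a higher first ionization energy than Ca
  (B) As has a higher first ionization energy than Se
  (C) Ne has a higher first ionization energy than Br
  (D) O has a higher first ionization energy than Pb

The general trend: first ionization energy increases across a period and decreases down a group.
(A) He (period 1, group 18) vs Ca (period 4, group 2): the stated order agrees with the simple trend.
(B) As (period 4, group 15) vs Se (period 4, group 16): the stated order contradicts the simple trend.
(C) Ne (period 2, group 18) vs Br (period 4, group 17): the stated order agrees with the simple trend.
(D) O (period 2, group 16) vs Pb (period 6, group 14): the stated order agrees with the simple trend.
The exception is (B): Se (4p⁴) ionizes more easily than half-filled As (4p³).

(B)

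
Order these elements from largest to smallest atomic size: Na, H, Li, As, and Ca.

Ca > Na > Li > As > H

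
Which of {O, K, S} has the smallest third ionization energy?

Consider each +2 ion: O²⁺ still has 4 valence electrons; K²⁺ is already 1 electron into the core; S²⁺ still has 4 valence electrons.
Usually core removal costs more than valence removal, but here the competition is close: a tightly held n=2 valence electron can cost more to remove than an n=3 core electron, so the actual values have to decide it.
Valence configurations: O²⁺ [He]2s²2p², S²⁺ [Ne]3s²3p².
Approximate IE_3 values (kJ/mol): O 5300, K 4420, S 3357.
Putting it together, IE_3: S < K < O.

S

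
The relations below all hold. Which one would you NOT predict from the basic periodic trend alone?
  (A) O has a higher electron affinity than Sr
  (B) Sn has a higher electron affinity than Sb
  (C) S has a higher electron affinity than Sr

(B)

The general trend: electron affinity increases across a period and decreases down a group.
(A) O (period 2, group 16) vs Sr (period 5, group 2): the stated order agrees with the simple trend.
(B) Sn (period 5, group 14) vs Sb (period 5, group 15): the stated order contradicts the simple trend.
(C) S (period 3, group 16) vs Sr (period 5, group 2): the stated order agrees with the simple trend.
The exception is (B): adding an electron to Sb's half-filled 5p³ is unfavourable, so Sn has the more exothermic EA.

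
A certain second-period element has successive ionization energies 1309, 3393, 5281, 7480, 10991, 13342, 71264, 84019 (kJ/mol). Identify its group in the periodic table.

Group 16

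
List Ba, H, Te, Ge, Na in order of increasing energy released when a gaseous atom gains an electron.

Ba < Na < H < Ge < Te

Electron affinity generally becomes more exothermic across a period toward the halogens and less exothermic down a group.
Here both period and group differ, so the two effects have to be weighed against each other.
Na > Ba: the two effects oppose for this pair; the down-group effect wins (53 vs 14 kJ/mol).
H > Na: they share group 1; the group trend gives H the larger value.
Ge > H: the two effects oppose for this pair; the across-period effect wins (119 vs 73 kJ/mol).
Te > Ge: period and group pull opposite ways; the across-period shift dominates (190 vs 119 kJ/mol).
Approximate values (kJ/mol): H 73, Na 53, Ge 119, Te 190, Ba 14.
So from lowest to highest: Ba < Na < H < Ge < Te.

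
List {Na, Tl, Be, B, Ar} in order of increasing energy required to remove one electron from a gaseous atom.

Na < Tl < B < Be < Ar

IE₁ increases left→right with effective nuclear charge and decreases top→bottom as the valence shell moves farther out.
Here both period and group differ, so the two effects have to be weighed against each other.
Tl > Na: period and group pull opposite ways; the across-period shift dominates (589 vs 496 kJ/mol).
B > Tl: B sits above Tl in group 13, so the down-group effect alone puts B higher.
Be > B: this pair runs against the simple trend — see the exception note.
Ar > Be: period and group pull opposite ways; the across-period shift dominates (1521 vs 900 kJ/mol).
Note the exception: Be has a higher first ionization energy than B, contrary to the simple trend — removing B's lone 2p electron is easier than breaking Be's filled 2s².
Approximate values (kJ/mol): Be 900, B 801, Na 496, Ar 1521, Tl 589.
So from lowest to highest: Na < Tl < B < Be < Ar.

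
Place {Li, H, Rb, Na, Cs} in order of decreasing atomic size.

Cs > Rb > Na > Li > H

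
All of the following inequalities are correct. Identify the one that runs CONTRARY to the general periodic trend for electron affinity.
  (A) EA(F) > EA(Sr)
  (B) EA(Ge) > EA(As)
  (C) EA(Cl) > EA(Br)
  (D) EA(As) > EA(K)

(B)

The general trend: electron affinity increases across a period and decreases down a group.
(A) F (period 2, group 17) vs Sr (period 5, group 2): the stated order agrees with the simple trend.
(B) Ge (period 4, group 14) vs As (period 4, group 15): the stated order contradicts the simple trend.
(C) Cl (period 3, group 17) vs Br (period 4, group 17): the stated order agrees with the simple trend.
(D) As (period 4, group 15) vs K (period 4, group 1): the stated order agrees with the simple trend.
The exception is (B): adding an electron to As's half-filled 4p³ is unfavourable, so Ge (4p²) has the more exothermic EA.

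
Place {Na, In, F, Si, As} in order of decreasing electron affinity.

Adding an electron releases more energy for atoms nearer the top right (short of the noble gases).
Here both period and group differ, so the two effects have to be weighed against each other.
Na > In: the two effects oppose for this pair; the down-group effect wins (53 vs 29 kJ/mol).
As > Na: the two effects oppose for this pair; the across-period effect wins (78 vs 53 kJ/mol).
Si > As: period and group pull opposite ways; the down-group shift dominates (134 vs 78 kJ/mol).
F > Si: relative to Si, both the across-period and down-group shifts push F's electron affinity up.
Approximate values (kJ/mol): F 328, Na 53, Si 134, As 78, In 29.
So from highest to lowest: F > Si > As > Na > In.

F > Si > As > Na > In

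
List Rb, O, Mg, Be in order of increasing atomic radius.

Be is in period 2, group 2; O is in period 2, group 16; Mg is in period 3, group 2; Rb is in period 5, group 1.
Atomic radius shrinks across a period as nuclear charge pulls the same shell inward, and grows down a group as new shells are added.
These span different periods and groups, so the two trends combine.
Be > O: Be lies to the left of O in period 2, so the across-period effect alone puts Be larger.
Mg > Be: they share group 2; the group trend gives Mg the larger value.
Rb > Mg: relative to Mg, both the across-period and down-group shifts push Rb's atomic radius up.
Tabulated atomic radius (pm): Be 102, O 63, Mg 139, Rb 210.
So from smallest to largest: O < Be < Mg < Rb.

O < Be < Mg < Rb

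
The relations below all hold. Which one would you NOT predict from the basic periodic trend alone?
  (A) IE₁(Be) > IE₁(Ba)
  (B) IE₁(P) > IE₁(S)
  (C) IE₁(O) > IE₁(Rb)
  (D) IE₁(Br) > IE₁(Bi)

The general trend: first ionization energy increases across a period and decreases down a group.
(A) Be (period 2, group 2) vs Ba (period 6, group 2): the stated order agrees with the simple trend.
(B) P (period 3, group 15) vs S (period 3, group 16): the stated order contradicts the simple trend.
(C) O (period 2, group 16) vs Rb (period 5, group 1): the stated order agrees with the simple trend.
(D) Br (period 4, group 17) vs Bi (period 6, group 15): the stated order agrees with the simple trend.
The exception is (B): S (3p⁴) ionizes more easily than half-filled P (3p³) because the paired 3p electron in S is pushed out by e⁻–e⁻ repulsion.

(B)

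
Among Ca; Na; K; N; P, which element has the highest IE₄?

Na

The fourth ionization energy removes an electron from the +3 ion. For each element: Ca³⁺ is already 1 electron into the core; Na³⁺ is already 2 electrons into the core; K³⁺ is already 2 electrons into the core; N³⁺ still has 2 valence electrons; P³⁺ still has 2 valence electrons.
Usually core removal costs more than valence removal, but here the competition is close: a tightly held n=2 valence electron can cost more to remove than an n=3 core electron, so the actual values have to decide it.
Valence configurations: N³⁺ [He]2s², P³⁺ [Ne]3s².
Approximate IE_4 values (kJ/mol): Ca 6491, Na 9543, K 5877, N 7475, P 4964.
So the fourth ionization energies run P < K < Ca < N < Na.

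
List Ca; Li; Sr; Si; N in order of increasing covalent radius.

Radius decreases left→right (rising Z_eff, same n) and increases top→bottom (higher n).
These span different periods and groups, so the two trends combine.
Si > N: both effects reinforce here, so Si is clearly the larger of the two.
Li > Si: period and group pull opposite ways; the across-period shift dominates (133 vs 116 pm).
Ca > Li: period and group pull opposite ways; the down-group shift dominates (171 vs 133 pm).
Sr > Ca: they share group 2; the group trend gives Sr the larger value.
Tabulated atomic radius (pm): Li 133, N 71, Si 116, Ca 171, Sr 185.
So from smallest to largest: N < Si < Li < Ca < Sr.

N < Si < Li < Ca < Sr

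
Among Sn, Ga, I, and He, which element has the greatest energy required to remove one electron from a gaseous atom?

He

He is in period 1, group 18; Ga is in period 4, group 13; Sn is in period 5, group 14; I is in period 5, group 17.
Across a period the outer electron is held more tightly (higher IE₁); down a group it sits in a higher shell, more shielded, and comes off more easily.
Here both period and group differ, so the two effects have to be weighed against each other.
Sn > Ga: period and group pull opposite ways; the across-period shift dominates (709 vs 579 kJ/mol).
I > Sn: both are in period 5; the period trend gives I the larger value.
He > I: relative to I, both the across-period and down-group shifts push He's first ionization energy up.
For reference (kJ/mol): He 2372, Ga 579, Sn 709, I 1008.
The greatest energy required to remove one electron from a gaseous atom among these belongs to He.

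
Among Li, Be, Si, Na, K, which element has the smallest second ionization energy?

After 1 electron has been removed, what remains? Li⁺ is the bare [He] core; Be⁺ still has 1 valence electron; Si⁺ still has 3 valence electrons; Na⁺ is the bare [Ne] core; K⁺ is the bare [Ar] core.
Core electrons are held far more tightly than valence electrons, so K, Na and Li top the IE_2 order.
Valence configurations: Be⁺ [He]2s¹, Si⁺ [Ne]3s²3p¹.
The numbers (kJ/mol): Li 7298, Be 1757, Si 1577, Na 4562, K 3052.
Hence IE_2: Si < Be < K < Na < Li.

Si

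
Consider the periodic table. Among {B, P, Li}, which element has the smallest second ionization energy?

P

The second ionization energy removes an electron from the +1 ion. For each element: B⁺ still has 2 valence electrons; P⁺ still has 4 valence electrons; Li⁺ is the bare [He] core.
Pulling an electron out of a noble-gas core costs far more than removing a remaining valence electron, so Li sits at the high end of IE_2.
Valence configurations: B⁺ [He]2s², P⁺ [Ne]3s²3p².
The numbers (kJ/mol): B 2427, P 1907, Li 7298.
So the second ionization energies run P < B < Li.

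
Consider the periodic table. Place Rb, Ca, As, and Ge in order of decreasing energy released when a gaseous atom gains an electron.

Ge > As > Rb > Ca

Adding an electron releases more energy for atoms nearer the top right (short of the noble gases).
These span different periods and groups, so the two trends combine.
Rb > Ca: this pair runs against the simple trend — see the exception note.
As > Rb: relative to Rb, both the across-period and down-group shifts push As's electron affinity up.
Ge > As: this pair runs against the simple trend — see the exception note.
Note the exception: Rb has a higher electron affinity than Ca, contrary to the simple trend — adding an electron to Ca (ns²) has to open a new, higher-energy np subshell, which is unfavourable.
Note the exception: Ge has a higher electron affinity than As, contrary to the simple trend — adding an electron to As's half-filled 4p³ is unfavourable, so Ge (4p²) has the more exothermic EA.
For reference (kJ/mol): Ca 2, Ge 119, As 78, Rb 47.
So from highest to lowest: Ge > As > Rb > Ca.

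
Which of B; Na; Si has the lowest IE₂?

The second ionization energy removes an electron from the +1 ion. For each element: B⁺ still has 2 valence electrons; Na⁺ is the bare [Ne] core; Si⁺ still has 3 valence electrons.
Breaking into a closed-shell core is much more expensive than removing a leftover valence electron — Na has the largest IE_2 here.
Valence configurations: B⁺ [He]2s², Si⁺ [Ne]3s²3p¹.
Tabulated IE_2 (kJ/mol): B 2427, Na 4562, Si 1577.
So the second ionization energies run Si < B < Na.

Si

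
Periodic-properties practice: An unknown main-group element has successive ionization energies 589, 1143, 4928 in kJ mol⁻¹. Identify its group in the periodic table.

Look for the largest jump between consecutive ionization energies: IE3/IE2 ≈ 4.3, far larger than any earlier ratio.
That jump marks the point where a core electron is being removed. So the atom has 2 valence electrons.
A main-group element with 2 valence electrons is in group 2.

Group 2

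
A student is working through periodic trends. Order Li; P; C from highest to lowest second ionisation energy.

Li > C > P

IE_2 is the cost of taking one more electron from the +1 cation: Li⁺ is the bare [He] core; P⁺ still has 4 valence electrons; C⁺ still has 3 valence electrons.
Breaking into a closed-shell core is much more expensive than removing a leftover valence electron — Li has the largest IE_2 here.
Valence configurations: P⁺ [Ne]3s²3p², C⁺ [He]2s²2p¹.
Tabulated IE_2 (kJ/mol): Li 7298, P 1907, C 2353.
So the second ionization energies run P < C < Li.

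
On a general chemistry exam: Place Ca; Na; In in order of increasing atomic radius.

In, Na, Ca

Na is in period 3, group 1; Ca is in period 4, group 2; In is in period 5, group 13.
Radius decreases left→right (rising Z_eff, same n) and increases top→bottom (higher n).
These sit on a diagonal, where the across-period and down-group effects partly cancel.
Na > In: period and group pull opposite ways; the across-period shift dominates (155 vs 142 pm).
Ca > Na: period and group pull opposite ways; the down-group shift dominates (171 vs 155 pm).
For reference (pm): Na 155, Ca 171, In 142.
So from smallest to largest: In < Na < Ca.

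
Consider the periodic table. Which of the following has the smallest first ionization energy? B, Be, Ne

B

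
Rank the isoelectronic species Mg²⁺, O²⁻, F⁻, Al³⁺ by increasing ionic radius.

Al³⁺, Mg²⁺, F⁻, O²⁻

All of these have 10 electrons, so size is governed by nuclear charge alone: the more protons, the stronger the pull on the same electron cloud, and the smaller the ion.
Nuclear charges: Al³⁺ (Z=13), Mg²⁺ (Z=12), F⁻ (Z=9), O²⁻ (Z=8).
Smallest to largest: Al³⁺ < Mg²⁺ < F⁻ < O²⁻.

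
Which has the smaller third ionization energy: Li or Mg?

Mg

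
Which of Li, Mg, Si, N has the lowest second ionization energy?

The second ionization energy removes an electron from the +1 ion. For each element: Li⁺ is the bare [He] core; Mg⁺ still has 1 valence electron; Si⁺ still has 3 valence electrons; N⁺ still has 4 valence electrons.
Pulling an electron out of a noble-gas core costs far more than removing a remaining valence electron, so Li sits at the high end of IE_2.
Valence configurations: Mg⁺ [Ne]3s¹, Si⁺ [Ne]3s²3p¹, N⁺ [He]2s²2p².
Approximate IE_2 values (kJ/mol): Li 7298, Mg 1451, Si 1577, N 2856.
So the second ionization energies run Mg < Si < N < Li.

Mg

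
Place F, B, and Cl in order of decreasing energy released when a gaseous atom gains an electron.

Cl, F, B

EA tends to increase across a period and decrease down a group, though the pattern is less regular than for IE or radius.
These span different periods and groups, so the two trends combine.
F > B: F lies to the right of B in period 2, so the across-period effect alone puts F higher.
Cl > F: this pair runs against the simple trend — see the exception note.
Note the exception: Cl has a higher electron affinity than F, contrary to the simple trend — F's small 2p subshell makes the incoming electron feel strong e⁻–e⁻ repulsion, so Cl actually releases more energy on gaining an electron.
For reference (kJ/mol): B 27, F 328, Cl 349.
So from highest to lowest: Cl > F > B.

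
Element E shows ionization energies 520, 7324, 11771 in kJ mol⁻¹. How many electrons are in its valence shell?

1

Look for the largest jump between consecutive ionization energies: IE2/IE1 ≈ 14.1, far larger than any earlier ratio.
That jump marks the point where a core electron is being removed. So the atom has 1 valence electron.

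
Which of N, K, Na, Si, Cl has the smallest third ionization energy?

Si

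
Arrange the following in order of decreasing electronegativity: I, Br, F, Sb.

F > Br > I > Sb

Electronegativity increases across a period and decreases down a group, tracking effective nuclear charge and atomic size.
Here both period and group differ, so the two effects have to be weighed against each other.
I > Sb: both are in period 5; the period trend gives I the larger value.
Br > I: they share group 17; the group trend gives Br the larger value.
F > Br: F sits above Br in group 17, so the down-group effect alone puts F higher.
Tabulated electronegativity (Pauling): F 3.98, Br 2.96, Sb 2.05, I 2.66.
So from highest to lowest: F > Br > I > Sb.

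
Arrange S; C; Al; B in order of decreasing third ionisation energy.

C > B > S > Al

IE_3 is the cost of taking one more electron from the +2 cation: S²⁺ still has 4 valence electrons; C²⁺ still has 2 valence electrons; Al²⁺ still has 1 valence electron; B²⁺ still has 1 valence electron.
All are still removing valence electrons, so compare the +2 ions as you would atoms: IE_3 generally rises across a period (higher Z_eff) and falls down a group (larger shell), subject to the usual subshell exceptions.
Valence configurations: S²⁺ [Ne]3s²3p², C²⁺ [He]2s², Al²⁺ [Ne]3s¹, B²⁺ [He]2s¹.
The numbers (kJ/mol): S 3357, C 4620, Al 2745, B 3660.
So the third ionization energies run Al < S < B < C.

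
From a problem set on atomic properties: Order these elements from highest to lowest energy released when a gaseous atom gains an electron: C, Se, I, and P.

I, Se, C, P

C is in period 2, group 14; P is in period 3, group 15; Se is in period 4, group 16; I is in period 5, group 17.
Electron affinity generally becomes more exothermic across a period toward the halogens and less exothermic down a group.
These sit on a diagonal, where the across-period and down-group effects partly cancel.
C > P: the two effects oppose for this pair; the down-group effect wins (122 vs 72 kJ/mol).
Se > C: period and group pull opposite ways; the across-period shift dominates (195 vs 122 kJ/mol).
I > Se: the two effects oppose for this pair; the across-period effect wins (295 vs 195 kJ/mol).
For reference (kJ/mol): C 122, P 72, Se 195, I 295.
So from highest to lowest: I > Se > C > P.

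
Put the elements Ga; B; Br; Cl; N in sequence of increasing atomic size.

N < B < Cl < Br < Ga

B is in period 2, group 13; N is in period 2, group 15; Cl is in period 3, group 17; Ga is in period 4, group 13; Br is in period 4, group 17.
Radius decreases left→right (rising Z_eff, same n) and increases top→bottom (higher n).
Neither a single period nor a single group — weigh both effects.
B > N: B lies to the left of N in period 2, so the across-period effect alone puts B larger.
Cl > B: period and group pull opposite ways; the down-group shift dominates (99 vs 85 pm).
Br > Cl: they share group 17; the group trend gives Br the larger value.
Ga > Br: Ga lies to the left of Br in period 4, so the across-period effect alone puts Ga larger.
Tabulated atomic radius (pm): B 85, N 71, Cl 99, Ga 124, Br 114.
So from smallest to largest: N < B < Cl < Br < Ga.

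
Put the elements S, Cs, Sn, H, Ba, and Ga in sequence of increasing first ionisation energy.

Cs < Ba < Ga < Sn < S < H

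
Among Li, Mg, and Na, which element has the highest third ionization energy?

Li

Consider each +2 ion: Li²⁺ is already 1 electron into the core; Mg²⁺ is the bare [Ne] core; Na²⁺ is already 1 electron into the core.
All of these are removing an electron from a noble-gas core or deeper; the smaller core (lower principal quantum number) is held far more tightly, and within a period the higher nuclear charge binds the same core more tightly.
Approximate IE_3 values (kJ/mol): Li 11815, Mg 7733, Na 6910.
Putting it together, IE_3: Na < Mg < Li.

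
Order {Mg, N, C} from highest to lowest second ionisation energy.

IE_2 is the cost of taking one more electron from the +1 cation: Mg⁺ still has 1 valence electron; N⁺ still has 4 valence electrons; C⁺ still has 3 valence electrons.
All are still removing valence electrons, so compare the +1 ions as you would atoms: IE_2 generally rises across a period (higher Z_eff) and falls down a group (larger shell), subject to the usual subshell exceptions.
Valence configurations: Mg⁺ [Ne]3s¹, N⁺ [He]2s²2p², C⁺ [He]2s²2p¹.
The numbers (kJ/mol): Mg 1451, N 2856, C 2353.
Hence IE_2: Mg < C < N.

N > C > Mg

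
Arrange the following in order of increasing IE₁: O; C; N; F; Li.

Li is in period 2, group 1; C is in period 2, group 14; N is in period 2, group 15; O is in period 2, group 16; F is in period 2, group 17.
IE₁ increases left→right with effective nuclear charge and decreases top→bottom as the valence shell moves farther out.
All lie in period 2; the across-period trend (first ionization energy increases left to right) applies, with the exception below.
Note the exception: N has a higher first ionization energy than O, contrary to the simple trend — pairing an electron in O's 2p⁴ costs repulsion energy, so O ionizes more easily than half-filled N (2p³).
Approximate values (kJ/mol): Li 520, C 1086, N 1402, O 1314, F 1681.
So from lowest to highest: Li < C < O < N < F.

Li < C < O < N < F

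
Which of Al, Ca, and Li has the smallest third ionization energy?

Al

Consider each +2 ion: Al²⁺ still has 1 valence electron; Ca²⁺ is the bare [Ar] core; Li²⁺ is already 1 electron into the core.
Breaking into a closed-shell core is much more expensive than removing a leftover valence electron — Ca and Li have the largest IE_3 here.
Tabulated IE_3 (kJ/mol): Al 2745, Ca 4912, Li 11815.
Putting it together, IE_3: Al < Ca < Li.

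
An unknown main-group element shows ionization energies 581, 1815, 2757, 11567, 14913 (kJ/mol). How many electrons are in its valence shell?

3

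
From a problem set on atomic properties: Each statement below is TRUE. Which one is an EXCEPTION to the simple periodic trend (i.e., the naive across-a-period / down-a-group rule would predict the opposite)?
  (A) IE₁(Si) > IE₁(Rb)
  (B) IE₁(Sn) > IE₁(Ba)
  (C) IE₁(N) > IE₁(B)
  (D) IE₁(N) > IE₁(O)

The general trend: IE₁ increases across a period and decreases down a group.
(A) Si (period 3, group 14) vs Rb (period 5, group 1): the stated order agrees with the simple trend.
(B) Sn (period 5, group 14) vs Ba (period 6, group 2): the stated order agrees with the simple trend.
(C) N (period 2, group 15) vs B (period 2, group 13): the stated order agrees with the simple trend.
(D) N (period 2, group 15) vs O (period 2, group 16): the stated order contradicts the simple trend.
The exception is (D): pairing an electron in O's 2p⁴ costs repulsion energy, so O ionizes more easily than half-filled N (2p³).

(D)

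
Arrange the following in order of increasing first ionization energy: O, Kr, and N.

O < Kr < N

First ionization energy rises across a period (greater Z_eff holds electrons more tightly) and falls down a group (valence electrons are farther from the nucleus).
Here both period and group differ, so the two effects have to be weighed against each other.
Kr > O: the two effects oppose for this pair; the across-period effect wins (1351 vs 1314 kJ/mol).
N > Kr: period and group pull opposite ways; the down-group shift dominates (1402 vs 1351 kJ/mol).
Note the exception: N has a higher first ionization energy than O, contrary to the simple trend — pairing an electron in O's 2p⁴ costs repulsion energy, so O ionizes more easily than half-filled N (2p³).
Tabulated first ionization energy (kJ/mol): N 1402, O 1314, Kr 1351.
So from lowest to highest: O < Kr < N.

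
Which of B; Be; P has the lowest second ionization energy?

Be

IE_2 is the cost of taking one more electron from the +1 cation: B⁺ still has 2 valence electrons; Be⁺ still has 1 valence electron; P⁺ still has 4 valence electrons.
All are still removing valence electrons, so compare the +1 ions as you would atoms: IE_2 generally rises across a period (higher Z_eff) and falls down a group (larger shell), subject to the usual subshell exceptions.
Valence configurations: B⁺ [He]2s², Be⁺ [He]2s¹, P⁺ [Ne]3s²3p².
The numbers (kJ/mol): B 2427, Be 1757, P 1907.
So the second ionization energies run Be < P < B.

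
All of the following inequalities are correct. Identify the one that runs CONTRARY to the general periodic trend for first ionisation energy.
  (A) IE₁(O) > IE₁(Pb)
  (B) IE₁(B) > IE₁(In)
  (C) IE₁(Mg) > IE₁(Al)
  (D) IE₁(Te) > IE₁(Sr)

(C)

The general trend: first ionisation energy increases across a period and decreases down a group.
(A) O (period 2, group 16) vs Pb (period 6, group 14): the stated order agrees with the simple trend.
(B) B (period 2, group 13) vs In (period 5, group 13): the stated order agrees with the simple trend.
(C) Mg (period 3, group 2) vs Al (period 3, group 13): the stated order contradicts the simple trend.
(D) Te (period 5, group 16) vs Sr (period 5, group 2): the stated order agrees with the simple trend.
The exception is (C): Al's single 3p electron is easier to remove than one from Mg's filled 3s².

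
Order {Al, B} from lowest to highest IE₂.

Al < B

Consider each +1 ion: Al⁺ still has 2 valence electrons; B⁺ still has 2 valence electrons.
All are still removing valence electrons, so compare the +1 ions as you would atoms: IE_2 generally rises across a period (higher Z_eff) and falls down a group (larger shell), subject to the usual subshell exceptions.
Valence configurations: Al⁺ [Ne]3s², B⁺ [He]2s².
The numbers (kJ/mol): Al 1817, B 2427.
So the second ionization energies run Al < B.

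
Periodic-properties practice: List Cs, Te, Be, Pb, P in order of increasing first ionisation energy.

Cs < Pb < Te < Be < P

First ionization energy rises across a period (greater Z_eff holds electrons more tightly) and falls down a group (valence electrons are farther from the nucleus).
Neither a single period nor a single group — weigh both effects.
Pb > Cs: Pb lies to the right of Cs in period 6, so the across-period effect alone puts Pb higher.
Te > Pb: both effects reinforce here, so Te is clearly the higher of the two.
Be > Te: the two effects oppose for this pair; the down-group effect wins (900 vs 869 kJ/mol).
P > Be: the two effects oppose for this pair; the across-period effect wins (1012 vs 900 kJ/mol).
Approximate values (kJ/mol): Be 900, P 1012, Te 869, Cs 376, Pb 716.
So from lowest to highest: Cs < Pb < Te < Be < P.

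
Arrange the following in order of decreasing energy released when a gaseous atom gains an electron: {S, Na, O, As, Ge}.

S, O, Ge, As, Na

Electron affinity generally becomes more exothermic across a period toward the halogens and less exothermic down a group.
Neither a single period nor a single group — weigh both effects.
As > Na: period and group pull opposite ways; the across-period shift dominates (78 vs 53 kJ/mol).
Ge > As: this pair runs against the simple trend — see the exception note.
O > Ge: relative to Ge, both the across-period and down-group shifts push O's electron affinity up.
S > O: this pair runs against the simple trend — see the exception note.
Note the exception: Ge has a higher electron affinity than As, contrary to the simple trend — adding an electron to As's half-filled 4p³ is unfavourable, so Ge (4p²) has the more exothermic EA.
Note the exception: S has a higher electron affinity than O, contrary to the simple trend — the compact 2p subshell of O repels the added electron more than S's larger 3p does.
Tabulated electron affinity (kJ/mol): O 141, Na 53, S 200, Ge 119, As 78.
So from highest to lowest: S > O > Ge > As > Na.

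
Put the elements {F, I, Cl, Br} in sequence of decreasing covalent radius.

I > Br > Cl > F

Atomic radius shrinks across a period as nuclear charge pulls the same shell inward, and grows down a group as new shells are added.
All are in group 17, so atomic radius increases down the group.
So from largest to smallest: I > Br > Cl > F.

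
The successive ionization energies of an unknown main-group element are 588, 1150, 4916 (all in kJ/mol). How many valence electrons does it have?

2

Look for the largest jump between consecutive ionization energies: IE3/IE2 ≈ 4.3, far larger than any earlier ratio.
That jump marks the point where a core electron is being removed. So the atom has 2 valence electrons.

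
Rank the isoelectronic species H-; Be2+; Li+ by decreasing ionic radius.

H- > Li+ > Be2+

All of these have 2 electrons, so size is governed by nuclear charge alone: the more protons, the stronger the pull on the same electron cloud, and the smaller the ion.
Nuclear charges: Be2+ (Z=4), Li+ (Z=3), H- (Z=1).
Largest to smallest: H- > Li+ > Be2+.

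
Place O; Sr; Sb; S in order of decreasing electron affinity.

S > O > Sb > Sr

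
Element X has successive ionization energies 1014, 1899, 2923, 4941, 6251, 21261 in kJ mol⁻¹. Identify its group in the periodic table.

Group 15

Look for the largest jump between consecutive ionization energies: IE6/IE5 ≈ 3.4, far larger than any earlier ratio.
That jump marks the point where a core electron is being removed. So the atom has 5 valence electrons.
A main-group element with 5 valence electrons is in group 15.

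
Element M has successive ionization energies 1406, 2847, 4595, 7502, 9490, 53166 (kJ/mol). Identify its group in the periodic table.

Group 15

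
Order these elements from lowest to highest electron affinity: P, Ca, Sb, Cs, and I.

EA tends to increase across a period and decrease down a group, though the pattern is less regular than for IE or radius.
Here both period and group differ, so the two effects have to be weighed against each other.
Cs > Ca: this pair runs against the simple trend — see the exception note.
P > Cs: relative to Cs, both the across-period and down-group shifts push P's electron affinity up.
Sb > P: this pair runs against the simple trend — see the exception note.
I > Sb: I lies to the right of Sb in period 5, so the across-period effect alone puts I higher.
Note the exception: Cs has a higher electron affinity than Ca, contrary to the simple trend — adding an electron to Ca (ns²) has to open a new, higher-energy np subshell, which is unfavourable.
Note the exception: Sb has a higher electron affinity than P, contrary to the simple trend — both are half-filled np³, but the pairing/repulsion penalty for the added electron shrinks as the p orbitals become larger and more diffuse down the group, and for Sb that outweighs the weaker nuclear attraction.
Approximate values (kJ/mol): P 72, Ca 2, Sb 103, I 295, Cs 46.
So from lowest to highest: Ca < Cs < P < Sb < I.

Ca < Cs < P < Sb < I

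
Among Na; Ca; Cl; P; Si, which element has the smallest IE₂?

Ca

After 1 electron has been removed, what remains? Na⁺ is the bare [Ne] core; Ca⁺ still has 1 valence electron; Cl⁺ still has 6 valence electrons; P⁺ still has 4 valence electrons; Si⁺ still has 3 valence electrons.
Core electrons are held far more tightly than valence electrons, so Na tops the IE_2 order.
Valence configurations: Ca⁺ [Ar]4s¹, Cl⁺ [Ne]3s²3p⁴, P⁺ [Ne]3s²3p², Si⁺ [Ne]3s²3p¹.
Approximate IE_2 values (kJ/mol): Na 4562, Ca 1145, Cl 2298, P 1907, Si 1577.
Putting it together, IE_2: Ca < Si < P < Cl < Na.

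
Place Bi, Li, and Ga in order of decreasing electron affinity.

Bi > Li > Ga

Li is in period 2, group 1; Ga is in period 4, group 13; Bi is in period 6, group 15.
EA tends to increase across a period and decrease down a group, though the pattern is less regular than for IE or radius.
These span different periods and groups, so the two trends combine.
Li > Ga: the two effects oppose for this pair; the down-group effect wins (60 vs 29 kJ/mol).
Bi > Li: the two effects oppose for this pair; the across-period effect wins (91 vs 60 kJ/mol).
For reference (kJ/mol): Li 60, Ga 29, Bi 91.
So from highest to lowest: Bi > Li > Ga.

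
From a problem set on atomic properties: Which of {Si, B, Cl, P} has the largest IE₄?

After 3 electrons have been removed, what remains? Si³⁺ still has 1 valence electron; B³⁺ is the bare [He] core; Cl³⁺ still has 4 valence electrons; P³⁺ still has 2 valence electrons.
Breaking into a closed-shell core is much more expensive than removing a leftover valence electron — B has the largest IE_4 here.
Valence configurations: Si³⁺ [Ne]3s¹, Cl³⁺ [Ne]3s²3p², P³⁺ [Ne]3s².
Approximate IE_4 values (kJ/mol): Si 4356, B 25026, Cl 5159, P 4964.
Putting it together, IE_4: Si < P < Cl < B.

B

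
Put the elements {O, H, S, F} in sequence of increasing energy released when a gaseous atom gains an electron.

H is in period 1, group 1; O is in period 2, group 16; F is in period 2, group 17; S is in period 3, group 16.
Adding an electron releases more energy for atoms nearer the top right (short of the noble gases).
Neither a single period nor a single group — weigh both effects.
O > H: period and group pull opposite ways; the across-period shift dominates (141 vs 73 kJ/mol).
S > O: this pair runs against the simple trend — see the exception note.
F > S: both effects reinforce here, so F is clearly the higher of the two.
Note the exception: S has a higher electron affinity than O, contrary to the simple trend — the compact 2p subshell of O repels the added electron more than S's larger 3p does.
Tabulated electron affinity (kJ/mol): H 73, O 141, F 328, S 200.
So from lowest to highest: H < O < S < F.

H < O < S < F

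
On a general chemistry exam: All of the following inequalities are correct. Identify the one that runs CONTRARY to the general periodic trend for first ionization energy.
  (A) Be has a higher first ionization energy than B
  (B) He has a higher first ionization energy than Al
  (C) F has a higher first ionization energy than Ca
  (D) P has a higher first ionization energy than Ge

(A)

The general trend: first ionization energy increases across a period and decreases down a group.
(A) Be (period 2, group 2) vs B (period 2, group 13): the stated order contradicts the simple trend.
(B) He (period 1, group 18) vs Al (period 3, group 13): the stated order agrees with the simple trend.
(C) F (period 2, group 17) vs Ca (period 4, group 2): the stated order agrees with the simple trend.
(D) P (period 3, group 15) vs Ge (period 4, group 14): the stated order agrees with the simple trend.
The exception is (A): removing B's lone 2p electron is easier than breaking Be's filled 2s².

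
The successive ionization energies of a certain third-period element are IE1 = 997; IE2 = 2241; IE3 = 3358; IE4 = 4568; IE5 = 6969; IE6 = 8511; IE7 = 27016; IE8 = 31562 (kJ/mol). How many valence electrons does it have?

6

Look for the largest jump between consecutive ionization energies: IE7/IE6 ≈ 3.2, far larger than any earlier ratio.
That jump marks the point where a core electron is being removed. So the atom has 6 valence electrons.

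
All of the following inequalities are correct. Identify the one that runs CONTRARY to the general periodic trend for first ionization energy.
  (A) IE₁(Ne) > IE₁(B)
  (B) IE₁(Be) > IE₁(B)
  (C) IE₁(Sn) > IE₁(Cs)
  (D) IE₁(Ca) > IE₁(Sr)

The general trend: first ionization energy increases across a period and decreases down a group.
(A) Ne (period 2, group 18) vs B (period 2, group 13): the stated order agrees with the simple trend.
(B) Be (period 2, group 2) vs B (period 2, group 13): the stated order contradicts the simple trend.
(C) Sn (period 5, group 14) vs Cs (period 6, group 1): the stated order agrees with the simple trend.
(D) Ca (period 4, group 2) vs Sr (period 5, group 2): the stated order agrees with the simple trend.
The exception is (B): removing B's lone 2p electron is easier than breaking Be's filled 2s².

(B)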